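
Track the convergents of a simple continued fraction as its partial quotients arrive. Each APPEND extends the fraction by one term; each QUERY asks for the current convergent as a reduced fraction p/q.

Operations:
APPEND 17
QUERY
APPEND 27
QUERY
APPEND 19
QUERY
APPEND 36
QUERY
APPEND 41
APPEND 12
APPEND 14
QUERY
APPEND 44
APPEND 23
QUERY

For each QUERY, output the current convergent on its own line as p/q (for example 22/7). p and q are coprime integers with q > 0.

APPEND 17: p_0 = 17·1 + 0 = 17, q_0 = 17·0 + 1 = 1 → 17/1
APPEND 27: p_1 = 27·17 + 1 = 460, q_1 = 27·1 + 0 = 27 → 460/27
APPEND 19: p_2 = 19·460 + 17 = 8757, q_2 = 19·27 + 1 = 514 → 8757/514
APPEND 36: p_3 = 36·8757 + 460 = 315712, q_3 = 36·514 + 27 = 18531 → 315712/18531
APPEND 41: p_4 = 41·315712 + 8757 = 12952949, q_4 = 41·18531 + 514 = 760285 → 12952949/760285
APPEND 12: p_5 = 12·12952949 + 315712 = 155751100, q_5 = 12·760285 + 18531 = 9141951 → 155751100/9141951
APPEND 14: p_6 = 14·155751100 + 12952949 = 2193468349, q_6 = 14·9141951 + 760285 = 128747599 → 2193468349/128747599
APPEND 44: p_7 = 44·2193468349 + 155751100 = 96668358456, q_7 = 44·128747599 + 9141951 = 5674036307 → 96668358456/5674036307
APPEND 23: p_8 = 23·96668358456 + 2193468349 = 2225565712837, q_8 = 23·5674036307 + 128747599 = 130631582660 → 2225565712837/130631582660

17/1
460/27
8757/514
315712/18531
2193468349/128747599
2225565712837/130631582660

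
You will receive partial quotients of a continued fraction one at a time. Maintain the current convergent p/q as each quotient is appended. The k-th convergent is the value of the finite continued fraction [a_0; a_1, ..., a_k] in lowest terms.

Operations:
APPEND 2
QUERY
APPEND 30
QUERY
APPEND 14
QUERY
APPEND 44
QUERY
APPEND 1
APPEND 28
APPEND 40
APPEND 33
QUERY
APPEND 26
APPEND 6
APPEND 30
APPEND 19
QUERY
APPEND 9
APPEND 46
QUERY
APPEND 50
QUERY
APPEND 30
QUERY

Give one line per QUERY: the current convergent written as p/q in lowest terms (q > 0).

2/1
61/30
856/421
37725/18554
1478141926/726983309
133395383698511/65606837706644
55681478979926847/27385398605384774
2785281516031042966/1369863838785927355
83614126959911215827/41123300562183205424

APPEND 2: p_0 = 2·1 + 0 = 2, q_0 = 2·0 + 1 = 1 → 2/1
APPEND 30: p_1 = 30·2 + 1 = 61, q_1 = 30·1 + 0 = 30 → 61/30
APPEND 14: p_2 = 14·61 + 2 = 856, q_2 = 14·30 + 1 = 421 → 856/421
APPEND 44: p_3 = 44·856 + 61 = 37725, q_3 = 44·421 + 30 = 18554 → 37725/18554
APPEND 1: p_4 = 1·37725 + 856 = 38581, q_4 = 1·18554 + 421 = 18975 → 38581/18975
APPEND 28: p_5 = 28·38581 + 37725 = 1117993, q_5 = 28·18975 + 18554 = 549854 → 1117993/549854
APPEND 40: p_6 = 40·1117993 + 38581 = 44758301, q_6 = 40·549854 + 18975 = 22013135 → 44758301/22013135
APPEND 33: p_7 = 33·44758301 + 1117993 = 1478141926, q_7 = 33·22013135 + 549854 = 726983309 → 1478141926/726983309
APPEND 26: p_8 = 26·1478141926 + 44758301 = 38476448377, q_8 = 26·726983309 + 22013135 = 18923579169 → 38476448377/18923579169
APPEND 6: p_9 = 6·38476448377 + 1478141926 = 232336832188, q_9 = 6·18923579169 + 726983309 = 114268458323 → 232336832188/114268458323
APPEND 30: p_10 = 30·232336832188 + 38476448377 = 7008581414017, q_10 = 30·114268458323 + 18923579169 = 3446977328859 → 7008581414017/3446977328859
APPEND 19: p_11 = 19·7008581414017 + 232336832188 = 133395383698511, q_11 = 19·3446977328859 + 114268458323 = 65606837706644 → 133395383698511/65606837706644
APPEND 9: p_12 = 9·133395383698511 + 7008581414017 = 1207567034700616, q_12 = 9·65606837706644 + 3446977328859 = 593908516688655 → 1207567034700616/593908516688655
APPEND 46: p_13 = 46·1207567034700616 + 133395383698511 = 55681478979926847, q_13 = 46·593908516688655 + 65606837706644 = 27385398605384774 → 55681478979926847/27385398605384774
APPEND 50: p_14 = 50·55681478979926847 + 1207567034700616 = 2785281516031042966, q_14 = 50·27385398605384774 + 593908516688655 = 1369863838785927355 → 2785281516031042966/1369863838785927355
APPEND 30: p_15 = 30·2785281516031042966 + 55681478979926847 = 83614126959911215827, q_15 = 30·1369863838785927355 + 27385398605384774 = 41123300562183205424 → 83614126959911215827/41123300562183205424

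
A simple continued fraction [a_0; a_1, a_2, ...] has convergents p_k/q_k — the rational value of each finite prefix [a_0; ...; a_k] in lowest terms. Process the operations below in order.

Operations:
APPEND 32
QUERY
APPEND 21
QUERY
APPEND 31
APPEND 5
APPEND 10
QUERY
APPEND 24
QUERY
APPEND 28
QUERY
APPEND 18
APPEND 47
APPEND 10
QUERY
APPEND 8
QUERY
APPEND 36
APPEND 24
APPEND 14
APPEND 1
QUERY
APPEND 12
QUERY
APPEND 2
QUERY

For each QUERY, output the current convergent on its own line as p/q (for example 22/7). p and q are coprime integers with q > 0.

APPEND 32: p_0 = 32·1 + 0 = 32, q_0 = 32·0 + 1 = 1 → 32/1
APPEND 21: p_1 = 21·32 + 1 = 673, q_1 = 21·1 + 0 = 21 → 673/21
APPEND 31: p_2 = 31·673 + 32 = 20895, q_2 = 31·21 + 1 = 652 → 20895/652
APPEND 5: p_3 = 5·20895 + 673 = 105148, q_3 = 5·652 + 21 = 3281 → 105148/3281
APPEND 10: p_4 = 10·105148 + 20895 = 1072375, q_4 = 10·3281 + 652 = 33462 → 1072375/33462
APPEND 24: p_5 = 24·1072375 + 105148 = 25842148, q_5 = 24·33462 + 3281 = 806369 → 25842148/806369
APPEND 28: p_6 = 28·25842148 + 1072375 = 724652519, q_6 = 28·806369 + 33462 = 22611794 → 724652519/22611794
APPEND 18: p_7 = 18·724652519 + 25842148 = 13069587490, q_7 = 18·22611794 + 806369 = 407818661 → 13069587490/407818661
APPEND 47: p_8 = 47·13069587490 + 724652519 = 614995264549, q_8 = 47·407818661 + 22611794 = 19190088861 → 614995264549/19190088861
APPEND 10: p_9 = 10·614995264549 + 13069587490 = 6163022232980, q_9 = 10·19190088861 + 407818661 = 192308707271 → 6163022232980/192308707271
APPEND 8: p_10 = 8·6163022232980 + 614995264549 = 49919173128389, q_10 = 8·192308707271 + 19190088861 = 1557659747029 → 49919173128389/1557659747029
APPEND 36: p_11 = 36·49919173128389 + 6163022232980 = 1803253254854984, q_11 = 36·1557659747029 + 192308707271 = 56268059600315 → 1803253254854984/56268059600315
APPEND 24: p_12 = 24·1803253254854984 + 49919173128389 = 43327997289648005, q_12 = 24·56268059600315 + 1557659747029 = 1351991090154589 → 43327997289648005/1351991090154589
APPEND 14: p_13 = 14·43327997289648005 + 1803253254854984 = 608395215309927054, q_13 = 14·1351991090154589 + 56268059600315 = 18984143321764561 → 608395215309927054/18984143321764561
APPEND 1: p_14 = 1·608395215309927054 + 43327997289648005 = 651723212599575059, q_14 = 1·18984143321764561 + 1351991090154589 = 20336134411919150 → 651723212599575059/20336134411919150
APPEND 12: p_15 = 12·651723212599575059 + 608395215309927054 = 8429073766504827762, q_15 = 12·20336134411919150 + 18984143321764561 = 263017756264794361 → 8429073766504827762/263017756264794361
APPEND 2: p_16 = 2·8429073766504827762 + 651723212599575059 = 17509870745609230583, q_16 = 2·263017756264794361 + 20336134411919150 = 546371646941507872 → 17509870745609230583/546371646941507872

32/1
673/21
1072375/33462
25842148/806369
724652519/22611794
6163022232980/192308707271
49919173128389/1557659747029
651723212599575059/20336134411919150
8429073766504827762/263017756264794361
17509870745609230583/546371646941507872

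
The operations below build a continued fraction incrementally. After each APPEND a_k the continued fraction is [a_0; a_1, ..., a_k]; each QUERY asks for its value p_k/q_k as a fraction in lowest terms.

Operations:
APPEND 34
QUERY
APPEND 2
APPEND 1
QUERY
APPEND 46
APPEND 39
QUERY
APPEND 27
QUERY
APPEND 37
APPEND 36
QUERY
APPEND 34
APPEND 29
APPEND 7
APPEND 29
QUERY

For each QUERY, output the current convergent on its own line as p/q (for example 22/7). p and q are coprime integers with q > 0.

34/1
103/3
187576/5463
5069359/147641
6764208283/197002121
1369745515424277/39892735480514

APPEND 34: p_0 = 34·1 + 0 = 34, q_0 = 34·0 + 1 = 1 → 34/1
APPEND 2: p_1 = 2·34 + 1 = 69, q_1 = 2·1 + 0 = 2 → 69/2
APPEND 1: p_2 = 1·69 + 34 = 103, q_2 = 1·2 + 1 = 3 → 103/3
APPEND 46: p_3 = 46·103 + 69 = 4807, q_3 = 46·3 + 2 = 140 → 4807/140
APPEND 39: p_4 = 39·4807 + 103 = 187576, q_4 = 39·140 + 3 = 5463 → 187576/5463
APPEND 27: p_5 = 27·187576 + 4807 = 5069359, q_5 = 27·5463 + 140 = 147641 → 5069359/147641
APPEND 37: p_6 = 37·5069359 + 187576 = 187753859, q_6 = 37·147641 + 5463 = 5468180 → 187753859/5468180
APPEND 36: p_7 = 36·187753859 + 5069359 = 6764208283, q_7 = 36·5468180 + 147641 = 197002121 → 6764208283/197002121
APPEND 34: p_8 = 34·6764208283 + 187753859 = 230170835481, q_8 = 34·197002121 + 5468180 = 6703540294 → 230170835481/6703540294
APPEND 29: p_9 = 29·230170835481 + 6764208283 = 6681718437232, q_9 = 29·6703540294 + 197002121 = 194599670647 → 6681718437232/194599670647
APPEND 7: p_10 = 7·6681718437232 + 230170835481 = 47002199896105, q_10 = 7·194599670647 + 6703540294 = 1368901234823 → 47002199896105/1368901234823
APPEND 29: p_11 = 29·47002199896105 + 6681718437232 = 1369745515424277, q_11 = 29·1368901234823 + 194599670647 = 39892735480514 → 1369745515424277/39892735480514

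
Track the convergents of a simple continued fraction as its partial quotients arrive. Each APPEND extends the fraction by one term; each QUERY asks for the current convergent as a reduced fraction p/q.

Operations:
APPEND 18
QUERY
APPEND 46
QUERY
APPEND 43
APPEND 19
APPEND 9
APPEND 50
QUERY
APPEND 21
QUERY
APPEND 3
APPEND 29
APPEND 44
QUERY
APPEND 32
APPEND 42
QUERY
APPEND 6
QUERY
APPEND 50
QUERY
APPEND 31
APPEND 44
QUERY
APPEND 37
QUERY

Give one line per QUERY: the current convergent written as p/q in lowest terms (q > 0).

18/1
829/46
307770514/17077747
6469322635/358973489
25461648157003/1412830552794
34270202252114047/1901604660219120
206436564479445164/11454870623925823
10356098426224372247/574645135856510270
14145157560633363704371/784894624751589254762
523692075231211892046548/29058926569890978170387

APPEND 18: p_0 = 18·1 + 0 = 18, q_0 = 18·0 + 1 = 1 → 18/1
APPEND 46: p_1 = 46·18 + 1 = 829, q_1 = 46·1 + 0 = 46 → 829/46
APPEND 43: p_2 = 43·829 + 18 = 35665, q_2 = 43·46 + 1 = 1979 → 35665/1979
APPEND 19: p_3 = 19·35665 + 829 = 678464, q_3 = 19·1979 + 46 = 37647 → 678464/37647
APPEND 9: p_4 = 9·678464 + 35665 = 6141841, q_4 = 9·37647 + 1979 = 340802 → 6141841/340802
APPEND 50: p_5 = 50·6141841 + 678464 = 307770514, q_5 = 50·340802 + 37647 = 17077747 → 307770514/17077747
APPEND 21: p_6 = 21·307770514 + 6141841 = 6469322635, q_6 = 21·17077747 + 340802 = 358973489 → 6469322635/358973489
APPEND 3: p_7 = 3·6469322635 + 307770514 = 19715738419, q_7 = 3·358973489 + 17077747 = 1093998214 → 19715738419/1093998214
APPEND 29: p_8 = 29·19715738419 + 6469322635 = 578225736786, q_8 = 29·1093998214 + 358973489 = 32084921695 → 578225736786/32084921695
APPEND 44: p_9 = 44·578225736786 + 19715738419 = 25461648157003, q_9 = 44·32084921695 + 1093998214 = 1412830552794 → 25461648157003/1412830552794
APPEND 32: p_10 = 32·25461648157003 + 578225736786 = 815350966760882, q_10 = 32·1412830552794 + 32084921695 = 45242662611103 → 815350966760882/45242662611103
APPEND 42: p_11 = 42·815350966760882 + 25461648157003 = 34270202252114047, q_11 = 42·45242662611103 + 1412830552794 = 1901604660219120 → 34270202252114047/1901604660219120
APPEND 6: p_12 = 6·34270202252114047 + 815350966760882 = 206436564479445164, q_12 = 6·1901604660219120 + 45242662611103 = 11454870623925823 → 206436564479445164/11454870623925823
APPEND 50: p_13 = 50·206436564479445164 + 34270202252114047 = 10356098426224372247, q_13 = 50·11454870623925823 + 1901604660219120 = 574645135856510270 → 10356098426224372247/574645135856510270
APPEND 31: p_14 = 31·10356098426224372247 + 206436564479445164 = 321245487777434984821, q_14 = 31·574645135856510270 + 11454870623925823 = 17825454082175744193 → 321245487777434984821/17825454082175744193
APPEND 44: p_15 = 44·321245487777434984821 + 10356098426224372247 = 14145157560633363704371, q_15 = 44·17825454082175744193 + 574645135856510270 = 784894624751589254762 → 14145157560633363704371/784894624751589254762
APPEND 37: p_16 = 37·14145157560633363704371 + 321245487777434984821 = 523692075231211892046548, q_16 = 37·784894624751589254762 + 17825454082175744193 = 29058926569890978170387 → 523692075231211892046548/29058926569890978170387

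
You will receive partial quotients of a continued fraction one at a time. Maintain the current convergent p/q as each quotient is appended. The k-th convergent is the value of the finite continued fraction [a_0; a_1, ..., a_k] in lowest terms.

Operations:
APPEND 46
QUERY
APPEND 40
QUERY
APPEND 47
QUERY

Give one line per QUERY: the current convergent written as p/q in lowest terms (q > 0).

46/1
1841/40
86573/1881

APPEND 46: p_0 = 46·1 + 0 = 46, q_0 = 46·0 + 1 = 1 → 46/1
APPEND 40: p_1 = 40·46 + 1 = 1841, q_1 = 40·1 + 0 = 40 → 1841/40
APPEND 47: p_2 = 47·1841 + 46 = 86573, q_2 = 47·40 + 1 = 1881 → 86573/1881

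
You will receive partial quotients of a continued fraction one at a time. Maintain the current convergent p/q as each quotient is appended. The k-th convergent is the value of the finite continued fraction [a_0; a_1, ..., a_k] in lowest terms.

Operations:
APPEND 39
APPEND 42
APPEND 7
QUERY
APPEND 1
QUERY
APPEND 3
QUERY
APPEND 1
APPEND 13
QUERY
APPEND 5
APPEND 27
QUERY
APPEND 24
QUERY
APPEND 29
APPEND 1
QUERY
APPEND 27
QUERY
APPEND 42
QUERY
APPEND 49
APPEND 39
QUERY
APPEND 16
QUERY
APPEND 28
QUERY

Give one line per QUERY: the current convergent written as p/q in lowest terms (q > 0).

APPEND 39: p_0 = 39·1 + 0 = 39, q_0 = 39·0 + 1 = 1 → 39/1
APPEND 42: p_1 = 42·39 + 1 = 1639, q_1 = 42·1 + 0 = 42 → 1639/42
APPEND 7: p_2 = 7·1639 + 39 = 11512, q_2 = 7·42 + 1 = 295 → 11512/295
APPEND 1: p_3 = 1·11512 + 1639 = 13151, q_3 = 1·295 + 42 = 337 → 13151/337
APPEND 3: p_4 = 3·13151 + 11512 = 50965, q_4 = 3·337 + 295 = 1306 → 50965/1306
APPEND 1: p_5 = 1·50965 + 13151 = 64116, q_5 = 1·1306 + 337 = 1643 → 64116/1643
APPEND 13: p_6 = 13·64116 + 50965 = 884473, q_6 = 13·1643 + 1306 = 22665 → 884473/22665
APPEND 5: p_7 = 5·884473 + 64116 = 4486481, q_7 = 5·22665 + 1643 = 114968 → 4486481/114968
APPEND 27: p_8 = 27·4486481 + 884473 = 122019460, q_8 = 27·114968 + 22665 = 3126801 → 122019460/3126801
APPEND 24: p_9 = 24·122019460 + 4486481 = 2932953521, q_9 = 24·3126801 + 114968 = 75158192 → 2932953521/75158192
APPEND 29: p_10 = 29·2932953521 + 122019460 = 85177671569, q_10 = 29·75158192 + 3126801 = 2182714369 → 85177671569/2182714369
APPEND 1: p_11 = 1·85177671569 + 2932953521 = 88110625090, q_11 = 1·2182714369 + 75158192 = 2257872561 → 88110625090/2257872561
APPEND 27: p_12 = 27·88110625090 + 85177671569 = 2464164548999, q_12 = 27·2257872561 + 2182714369 = 63145273516 → 2464164548999/63145273516
APPEND 42: p_13 = 42·2464164548999 + 88110625090 = 103583021683048, q_13 = 42·63145273516 + 2257872561 = 2654359360233 → 103583021683048/2654359360233
APPEND 49: p_14 = 49·103583021683048 + 2464164548999 = 5078032227018351, q_14 = 49·2654359360233 + 63145273516 = 130126753924933 → 5078032227018351/130126753924933
APPEND 39: p_15 = 39·5078032227018351 + 103583021683048 = 198146839875398737, q_15 = 39·130126753924933 + 2654359360233 = 5077597762432620 → 198146839875398737/5077597762432620
APPEND 16: p_16 = 16·198146839875398737 + 5078032227018351 = 3175427470233398143, q_16 = 16·5077597762432620 + 130126753924933 = 81371690952846853 → 3175427470233398143/81371690952846853
APPEND 28: p_17 = 28·3175427470233398143 + 198146839875398737 = 89110116006410546741, q_17 = 28·81371690952846853 + 5077597762432620 = 2283484944442144504 → 89110116006410546741/2283484944442144504

11512/295
13151/337
50965/1306
884473/22665
122019460/3126801
2932953521/75158192
88110625090/2257872561
2464164548999/63145273516
103583021683048/2654359360233
198146839875398737/5077597762432620
3175427470233398143/81371690952846853
89110116006410546741/2283484944442144504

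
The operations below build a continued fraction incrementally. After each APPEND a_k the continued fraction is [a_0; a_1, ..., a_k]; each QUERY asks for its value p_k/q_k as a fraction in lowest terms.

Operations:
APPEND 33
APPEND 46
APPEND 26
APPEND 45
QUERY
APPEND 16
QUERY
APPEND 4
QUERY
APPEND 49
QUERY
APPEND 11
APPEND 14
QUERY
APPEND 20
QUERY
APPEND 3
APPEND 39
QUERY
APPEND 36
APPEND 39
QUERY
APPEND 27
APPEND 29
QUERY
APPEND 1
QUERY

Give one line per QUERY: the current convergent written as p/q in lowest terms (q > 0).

1780234/53911
28523271/863773
115873318/3509003
5706315853/172804920
886101183667/26833888642
17784909021041/538582135963
2133177210645851/64599213700672
2999229373259045465/90825955881008869
2353624438627025069914/71275038624643054263
2434680480325430794895/73729666647703814449

APPEND 33: p_0 = 33·1 + 0 = 33, q_0 = 33·0 + 1 = 1 → 33/1
APPEND 46: p_1 = 46·33 + 1 = 1519, q_1 = 46·1 + 0 = 46 → 1519/46
APPEND 26: p_2 = 26·1519 + 33 = 39527, q_2 = 26·46 + 1 = 1197 → 39527/1197
APPEND 45: p_3 = 45·39527 + 1519 = 1780234, q_3 = 45·1197 + 46 = 53911 → 1780234/53911
APPEND 16: p_4 = 16·1780234 + 39527 = 28523271, q_4 = 16·53911 + 1197 = 863773 → 28523271/863773
APPEND 4: p_5 = 4·28523271 + 1780234 = 115873318, q_5 = 4·863773 + 53911 = 3509003 → 115873318/3509003
APPEND 49: p_6 = 49·115873318 + 28523271 = 5706315853, q_6 = 49·3509003 + 863773 = 172804920 → 5706315853/172804920
APPEND 11: p_7 = 11·5706315853 + 115873318 = 62885347701, q_7 = 11·172804920 + 3509003 = 1904363123 → 62885347701/1904363123
APPEND 14: p_8 = 14·62885347701 + 5706315853 = 886101183667, q_8 = 14·1904363123 + 172804920 = 26833888642 → 886101183667/26833888642
APPEND 20: p_9 = 20·886101183667 + 62885347701 = 17784909021041, q_9 = 20·26833888642 + 1904363123 = 538582135963 → 17784909021041/538582135963
APPEND 3: p_10 = 3·17784909021041 + 886101183667 = 54240828246790, q_10 = 3·538582135963 + 26833888642 = 1642580296531 → 54240828246790/1642580296531
APPEND 39: p_11 = 39·54240828246790 + 17784909021041 = 2133177210645851, q_11 = 39·1642580296531 + 538582135963 = 64599213700672 → 2133177210645851/64599213700672
APPEND 36: p_12 = 36·2133177210645851 + 54240828246790 = 76848620411497426, q_12 = 36·64599213700672 + 1642580296531 = 2327214273520723 → 76848620411497426/2327214273520723
APPEND 39: p_13 = 39·76848620411497426 + 2133177210645851 = 2999229373259045465, q_13 = 39·2327214273520723 + 64599213700672 = 90825955881008869 → 2999229373259045465/90825955881008869
APPEND 27: p_14 = 27·2999229373259045465 + 76848620411497426 = 81056041698405724981, q_14 = 27·90825955881008869 + 2327214273520723 = 2454628023060760186 → 81056041698405724981/2454628023060760186
APPEND 29: p_15 = 29·81056041698405724981 + 2999229373259045465 = 2353624438627025069914, q_15 = 29·2454628023060760186 + 90825955881008869 = 71275038624643054263 → 2353624438627025069914/71275038624643054263
APPEND 1: p_16 = 1·2353624438627025069914 + 81056041698405724981 = 2434680480325430794895, q_16 = 1·71275038624643054263 + 2454628023060760186 = 73729666647703814449 → 2434680480325430794895/73729666647703814449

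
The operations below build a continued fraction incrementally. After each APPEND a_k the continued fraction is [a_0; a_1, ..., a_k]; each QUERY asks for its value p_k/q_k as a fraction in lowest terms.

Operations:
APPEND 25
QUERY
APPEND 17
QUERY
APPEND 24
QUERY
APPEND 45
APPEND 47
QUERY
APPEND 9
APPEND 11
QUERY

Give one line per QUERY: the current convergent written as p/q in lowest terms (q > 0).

APPEND 25: p_0 = 25·1 + 0 = 25, q_0 = 25·0 + 1 = 1 → 25/1
APPEND 17: p_1 = 17·25 + 1 = 426, q_1 = 17·1 + 0 = 17 → 426/17
APPEND 24: p_2 = 24·426 + 25 = 10249, q_2 = 24·17 + 1 = 409 → 10249/409
APPEND 45: p_3 = 45·10249 + 426 = 461631, q_3 = 45·409 + 17 = 18422 → 461631/18422
APPEND 47: p_4 = 47·461631 + 10249 = 21706906, q_4 = 47·18422 + 409 = 866243 → 21706906/866243
APPEND 9: p_5 = 9·21706906 + 461631 = 195823785, q_5 = 9·866243 + 18422 = 7814609 → 195823785/7814609
APPEND 11: p_6 = 11·195823785 + 21706906 = 2175768541, q_6 = 11·7814609 + 866243 = 86826942 → 2175768541/86826942

25/1
426/17
10249/409
21706906/866243
2175768541/86826942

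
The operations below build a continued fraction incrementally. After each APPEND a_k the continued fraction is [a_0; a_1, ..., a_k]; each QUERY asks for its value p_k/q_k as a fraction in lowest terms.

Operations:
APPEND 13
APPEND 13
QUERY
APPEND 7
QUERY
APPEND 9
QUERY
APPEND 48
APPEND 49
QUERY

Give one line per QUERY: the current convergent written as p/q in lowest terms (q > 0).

APPEND 13: p_0 = 13·1 + 0 = 13, q_0 = 13·0 + 1 = 1 → 13/1
APPEND 13: p_1 = 13·13 + 1 = 170, q_1 = 13·1 + 0 = 13 → 170/13
APPEND 7: p_2 = 7·170 + 13 = 1203, q_2 = 7·13 + 1 = 92 → 1203/92
APPEND 9: p_3 = 9·1203 + 170 = 10997, q_3 = 9·92 + 13 = 841 → 10997/841
APPEND 48: p_4 = 48·10997 + 1203 = 529059, q_4 = 48·841 + 92 = 40460 → 529059/40460
APPEND 49: p_5 = 49·529059 + 10997 = 25934888, q_5 = 49·40460 + 841 = 1983381 → 25934888/1983381

170/13
1203/92
10997/841
25934888/1983381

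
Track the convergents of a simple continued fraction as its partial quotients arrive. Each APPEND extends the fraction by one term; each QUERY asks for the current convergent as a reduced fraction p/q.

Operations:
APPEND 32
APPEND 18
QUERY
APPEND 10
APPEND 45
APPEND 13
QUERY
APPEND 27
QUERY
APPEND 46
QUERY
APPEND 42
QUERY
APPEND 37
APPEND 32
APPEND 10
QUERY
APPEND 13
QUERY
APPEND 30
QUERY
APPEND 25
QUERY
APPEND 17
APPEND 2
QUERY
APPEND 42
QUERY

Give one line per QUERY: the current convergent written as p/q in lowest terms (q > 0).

577/18
3407473/106300
92263438/2878263
4247525621/132506398
178488339520/5568146979
2123054347598581/66231097693131
27811351121932625/867606764385554
836463588005577331/26094434029259751
20939401051261365900/653228457495879329
734551963970158961162/22915184880414296017
31207988768206125166435/973568743188859641058

APPEND 32: p_0 = 32·1 + 0 = 32, q_0 = 32·0 + 1 = 1 → 32/1
APPEND 18: p_1 = 18·32 + 1 = 577, q_1 = 18·1 + 0 = 18 → 577/18
APPEND 10: p_2 = 10·577 + 32 = 5802, q_2 = 10·18 + 1 = 181 → 5802/181
APPEND 45: p_3 = 45·5802 + 577 = 261667, q_3 = 45·181 + 18 = 8163 → 261667/8163
APPEND 13: p_4 = 13·261667 + 5802 = 3407473, q_4 = 13·8163 + 181 = 106300 → 3407473/106300
APPEND 27: p_5 = 27·3407473 + 261667 = 92263438, q_5 = 27·106300 + 8163 = 2878263 → 92263438/2878263
APPEND 46: p_6 = 46·92263438 + 3407473 = 4247525621, q_6 = 46·2878263 + 106300 = 132506398 → 4247525621/132506398
APPEND 42: p_7 = 42·4247525621 + 92263438 = 178488339520, q_7 = 42·132506398 + 2878263 = 5568146979 → 178488339520/5568146979
APPEND 37: p_8 = 37·178488339520 + 4247525621 = 6608316087861, q_8 = 37·5568146979 + 132506398 = 206153944621 → 6608316087861/206153944621
APPEND 32: p_9 = 32·6608316087861 + 178488339520 = 211644603151072, q_9 = 32·206153944621 + 5568146979 = 6602494374851 → 211644603151072/6602494374851
APPEND 10: p_10 = 10·211644603151072 + 6608316087861 = 2123054347598581, q_10 = 10·6602494374851 + 206153944621 = 66231097693131 → 2123054347598581/66231097693131
APPEND 13: p_11 = 13·2123054347598581 + 211644603151072 = 27811351121932625, q_11 = 13·66231097693131 + 6602494374851 = 867606764385554 → 27811351121932625/867606764385554
APPEND 30: p_12 = 30·27811351121932625 + 2123054347598581 = 836463588005577331, q_12 = 30·867606764385554 + 66231097693131 = 26094434029259751 → 836463588005577331/26094434029259751
APPEND 25: p_13 = 25·836463588005577331 + 27811351121932625 = 20939401051261365900, q_13 = 25·26094434029259751 + 867606764385554 = 653228457495879329 → 20939401051261365900/653228457495879329
APPEND 17: p_14 = 17·20939401051261365900 + 836463588005577331 = 356806281459448797631, q_14 = 17·653228457495879329 + 26094434029259751 = 11130978211459208344 → 356806281459448797631/11130978211459208344
APPEND 2: p_15 = 2·356806281459448797631 + 20939401051261365900 = 734551963970158961162, q_15 = 2·11130978211459208344 + 653228457495879329 = 22915184880414296017 → 734551963970158961162/22915184880414296017
APPEND 42: p_16 = 42·734551963970158961162 + 356806281459448797631 = 31207988768206125166435, q_16 = 42·22915184880414296017 + 11130978211459208344 = 973568743188859641058 → 31207988768206125166435/973568743188859641058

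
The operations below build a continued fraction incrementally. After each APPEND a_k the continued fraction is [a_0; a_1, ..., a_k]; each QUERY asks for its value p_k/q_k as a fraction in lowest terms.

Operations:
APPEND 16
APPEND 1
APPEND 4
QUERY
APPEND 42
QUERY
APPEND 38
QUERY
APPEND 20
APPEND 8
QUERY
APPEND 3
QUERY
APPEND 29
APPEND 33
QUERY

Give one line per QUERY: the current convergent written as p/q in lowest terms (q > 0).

APPEND 16: p_0 = 16·1 + 0 = 16, q_0 = 16·0 + 1 = 1 → 16/1
APPEND 1: p_1 = 1·16 + 1 = 17, q_1 = 1·1 + 0 = 1 → 17/1
APPEND 4: p_2 = 4·17 + 16 = 84, q_2 = 4·1 + 1 = 5 → 84/5
APPEND 42: p_3 = 42·84 + 17 = 3545, q_3 = 42·5 + 1 = 211 → 3545/211
APPEND 38: p_4 = 38·3545 + 84 = 134794, q_4 = 38·211 + 5 = 8023 → 134794/8023
APPEND 20: p_5 = 20·134794 + 3545 = 2699425, q_5 = 20·8023 + 211 = 160671 → 2699425/160671
APPEND 8: p_6 = 8·2699425 + 134794 = 21730194, q_6 = 8·160671 + 8023 = 1293391 → 21730194/1293391
APPEND 3: p_7 = 3·21730194 + 2699425 = 67890007, q_7 = 3·1293391 + 160671 = 4040844 → 67890007/4040844
APPEND 29: p_8 = 29·67890007 + 21730194 = 1990540397, q_8 = 29·4040844 + 1293391 = 118477867 → 1990540397/118477867
APPEND 33: p_9 = 33·1990540397 + 67890007 = 65755723108, q_9 = 33·118477867 + 4040844 = 3913810455 → 65755723108/3913810455

84/5
3545/211
134794/8023
21730194/1293391
67890007/4040844
65755723108/3913810455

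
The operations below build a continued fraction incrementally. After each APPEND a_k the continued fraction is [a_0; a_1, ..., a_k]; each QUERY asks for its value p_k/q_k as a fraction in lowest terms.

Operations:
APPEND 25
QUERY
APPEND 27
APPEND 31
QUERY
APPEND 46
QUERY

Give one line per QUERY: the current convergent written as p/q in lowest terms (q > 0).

25/1
20981/838
965802/38575

APPEND 25: p_0 = 25·1 + 0 = 25, q_0 = 25·0 + 1 = 1 → 25/1
APPEND 27: p_1 = 27·25 + 1 = 676, q_1 = 27·1 + 0 = 27 → 676/27
APPEND 31: p_2 = 31·676 + 25 = 20981, q_2 = 31·27 + 1 = 838 → 20981/838
APPEND 46: p_3 = 46·20981 + 676 = 965802, q_3 = 46·838 + 27 = 38575 → 965802/38575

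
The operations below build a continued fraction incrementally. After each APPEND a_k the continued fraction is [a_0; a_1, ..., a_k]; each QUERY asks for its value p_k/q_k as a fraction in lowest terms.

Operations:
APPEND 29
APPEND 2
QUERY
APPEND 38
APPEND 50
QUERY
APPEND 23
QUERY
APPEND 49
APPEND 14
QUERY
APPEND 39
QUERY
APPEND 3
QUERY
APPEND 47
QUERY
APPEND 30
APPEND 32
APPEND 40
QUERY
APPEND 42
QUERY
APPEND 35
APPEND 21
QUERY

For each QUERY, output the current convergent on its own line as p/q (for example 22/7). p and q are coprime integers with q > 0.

APPEND 29: p_0 = 29·1 + 0 = 29, q_0 = 29·0 + 1 = 1 → 29/1
APPEND 2: p_1 = 2·29 + 1 = 59, q_1 = 2·1 + 0 = 2 → 59/2
APPEND 38: p_2 = 38·59 + 29 = 2271, q_2 = 38·2 + 1 = 77 → 2271/77
APPEND 50: p_3 = 50·2271 + 59 = 113609, q_3 = 50·77 + 2 = 3852 → 113609/3852
APPEND 23: p_4 = 23·113609 + 2271 = 2615278, q_4 = 23·3852 + 77 = 88673 → 2615278/88673
APPEND 49: p_5 = 49·2615278 + 113609 = 128262231, q_5 = 49·88673 + 3852 = 4348829 → 128262231/4348829
APPEND 14: p_6 = 14·128262231 + 2615278 = 1798286512, q_6 = 14·4348829 + 88673 = 60972279 → 1798286512/60972279
APPEND 39: p_7 = 39·1798286512 + 128262231 = 70261436199, q_7 = 39·60972279 + 4348829 = 2382267710 → 70261436199/2382267710
APPEND 3: p_8 = 3·70261436199 + 1798286512 = 212582595109, q_8 = 3·2382267710 + 60972279 = 7207775409 → 212582595109/7207775409
APPEND 47: p_9 = 47·212582595109 + 70261436199 = 10061643406322, q_9 = 47·7207775409 + 2382267710 = 341147711933 → 10061643406322/341147711933
APPEND 30: p_10 = 30·10061643406322 + 212582595109 = 302061884784769, q_10 = 30·341147711933 + 7207775409 = 10241639133399 → 302061884784769/10241639133399
APPEND 32: p_11 = 32·302061884784769 + 10061643406322 = 9676041956518930, q_11 = 32·10241639133399 + 341147711933 = 328073599980701 → 9676041956518930/328073599980701
APPEND 40: p_12 = 40·9676041956518930 + 302061884784769 = 387343740145541969, q_12 = 40·328073599980701 + 10241639133399 = 13133185638361439 → 387343740145541969/13133185638361439
APPEND 42: p_13 = 42·387343740145541969 + 9676041956518930 = 16278113128069281628, q_13 = 42·13133185638361439 + 328073599980701 = 551921870411161139 → 16278113128069281628/551921870411161139
APPEND 35: p_14 = 35·16278113128069281628 + 387343740145541969 = 570121303222570398949, q_14 = 35·551921870411161139 + 13133185638361439 = 19330398650029001304 → 570121303222570398949/19330398650029001304
APPEND 21: p_15 = 21·570121303222570398949 + 16278113128069281628 = 11988825480802047659557, q_15 = 21·19330398650029001304 + 551921870411161139 = 406490293521020188523 → 11988825480802047659557/406490293521020188523

59/2
113609/3852
2615278/88673
1798286512/60972279
70261436199/2382267710
212582595109/7207775409
10061643406322/341147711933
387343740145541969/13133185638361439
16278113128069281628/551921870411161139
11988825480802047659557/406490293521020188523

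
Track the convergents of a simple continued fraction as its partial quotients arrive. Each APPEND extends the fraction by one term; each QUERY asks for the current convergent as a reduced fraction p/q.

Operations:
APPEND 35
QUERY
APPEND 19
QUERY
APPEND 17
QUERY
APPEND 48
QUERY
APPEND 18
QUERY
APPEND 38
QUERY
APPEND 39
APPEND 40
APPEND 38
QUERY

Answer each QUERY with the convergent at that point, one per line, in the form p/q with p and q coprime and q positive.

APPEND 35: p_0 = 35·1 + 0 = 35, q_0 = 35·0 + 1 = 1 → 35/1
APPEND 19: p_1 = 19·35 + 1 = 666, q_1 = 19·1 + 0 = 19 → 666/19
APPEND 17: p_2 = 17·666 + 35 = 11357, q_2 = 17·19 + 1 = 324 → 11357/324
APPEND 48: p_3 = 48·11357 + 666 = 545802, q_3 = 48·324 + 19 = 15571 → 545802/15571
APPEND 18: p_4 = 18·545802 + 11357 = 9835793, q_4 = 18·15571 + 324 = 280602 → 9835793/280602
APPEND 38: p_5 = 38·9835793 + 545802 = 374305936, q_5 = 38·280602 + 15571 = 10678447 → 374305936/10678447
APPEND 39: p_6 = 39·374305936 + 9835793 = 14607767297, q_6 = 39·10678447 + 280602 = 416740035 → 14607767297/416740035
APPEND 40: p_7 = 40·14607767297 + 374305936 = 584684997816, q_7 = 40·416740035 + 10678447 = 16680279847 → 584684997816/16680279847
APPEND 38: p_8 = 38·584684997816 + 14607767297 = 22232637684305, q_8 = 38·16680279847 + 416740035 = 634267374221 → 22232637684305/634267374221

35/1
666/19
11357/324
545802/15571
9835793/280602
374305936/10678447
22232637684305/634267374221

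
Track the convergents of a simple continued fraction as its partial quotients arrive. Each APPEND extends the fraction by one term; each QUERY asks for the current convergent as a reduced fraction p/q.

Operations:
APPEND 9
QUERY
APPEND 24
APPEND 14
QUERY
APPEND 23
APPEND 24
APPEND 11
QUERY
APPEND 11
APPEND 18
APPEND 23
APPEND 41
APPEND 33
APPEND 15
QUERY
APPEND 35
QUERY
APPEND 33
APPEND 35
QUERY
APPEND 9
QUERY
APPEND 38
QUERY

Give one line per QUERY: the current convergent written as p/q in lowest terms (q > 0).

9/1
3047/337
18662487/2064082
1758655658985811/194508346605185
61669955570695834/6820733229942681
71352021587788887489/7891575405944920711
644205061479591935734/71249457358439000057
24551144357812282445381/2715370955026626922877

APPEND 9: p_0 = 9·1 + 0 = 9, q_0 = 9·0 + 1 = 1 → 9/1
APPEND 24: p_1 = 24·9 + 1 = 217, q_1 = 24·1 + 0 = 24 → 217/24
APPEND 14: p_2 = 14·217 + 9 = 3047, q_2 = 14·24 + 1 = 337 → 3047/337
APPEND 23: p_3 = 23·3047 + 217 = 70298, q_3 = 23·337 + 24 = 7775 → 70298/7775
APPEND 24: p_4 = 24·70298 + 3047 = 1690199, q_4 = 24·7775 + 337 = 186937 → 1690199/186937
APPEND 11: p_5 = 11·1690199 + 70298 = 18662487, q_5 = 11·186937 + 7775 = 2064082 → 18662487/2064082
APPEND 11: p_6 = 11·18662487 + 1690199 = 206977556, q_6 = 11·2064082 + 186937 = 22891839 → 206977556/22891839
APPEND 18: p_7 = 18·206977556 + 18662487 = 3744258495, q_7 = 18·22891839 + 2064082 = 414117184 → 3744258495/414117184
APPEND 23: p_8 = 23·3744258495 + 206977556 = 86324922941, q_8 = 23·414117184 + 22891839 = 9547587071 → 86324922941/9547587071
APPEND 41: p_9 = 41·86324922941 + 3744258495 = 3543066099076, q_9 = 41·9547587071 + 414117184 = 391865187095 → 3543066099076/391865187095
APPEND 33: p_10 = 33·3543066099076 + 86324922941 = 117007506192449, q_10 = 33·391865187095 + 9547587071 = 12941098761206 → 117007506192449/12941098761206
APPEND 15: p_11 = 15·117007506192449 + 3543066099076 = 1758655658985811, q_11 = 15·12941098761206 + 391865187095 = 194508346605185 → 1758655658985811/194508346605185
APPEND 35: p_12 = 35·1758655658985811 + 117007506192449 = 61669955570695834, q_12 = 35·194508346605185 + 12941098761206 = 6820733229942681 → 61669955570695834/6820733229942681
APPEND 33: p_13 = 33·61669955570695834 + 1758655658985811 = 2036867189491948333, q_13 = 33·6820733229942681 + 194508346605185 = 225278704934713658 → 2036867189491948333/225278704934713658
APPEND 35: p_14 = 35·2036867189491948333 + 61669955570695834 = 71352021587788887489, q_14 = 35·225278704934713658 + 6820733229942681 = 7891575405944920711 → 71352021587788887489/7891575405944920711
APPEND 9: p_15 = 9·71352021587788887489 + 2036867189491948333 = 644205061479591935734, q_15 = 9·7891575405944920711 + 225278704934713658 = 71249457358439000057 → 644205061479591935734/71249457358439000057
APPEND 38: p_16 = 38·644205061479591935734 + 71352021587788887489 = 24551144357812282445381, q_16 = 38·71249457358439000057 + 7891575405944920711 = 2715370955026626922877 → 24551144357812282445381/2715370955026626922877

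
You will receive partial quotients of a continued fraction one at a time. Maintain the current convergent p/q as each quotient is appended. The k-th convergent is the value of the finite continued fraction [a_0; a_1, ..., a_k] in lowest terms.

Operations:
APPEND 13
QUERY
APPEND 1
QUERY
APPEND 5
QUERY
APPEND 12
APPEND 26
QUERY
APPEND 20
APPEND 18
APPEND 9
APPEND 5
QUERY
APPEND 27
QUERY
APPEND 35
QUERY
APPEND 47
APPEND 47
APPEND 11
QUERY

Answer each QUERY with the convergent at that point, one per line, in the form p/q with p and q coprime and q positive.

13/1
14/1
83/6
26343/1904
440927488/31869033
11991322073/866699966
420137200043/30366367843
10239493286281165/740082572134339

APPEND 13: p_0 = 13·1 + 0 = 13, q_0 = 13·0 + 1 = 1 → 13/1
APPEND 1: p_1 = 1·13 + 1 = 14, q_1 = 1·1 + 0 = 1 → 14/1
APPEND 5: p_2 = 5·14 + 13 = 83, q_2 = 5·1 + 1 = 6 → 83/6
APPEND 12: p_3 = 12·83 + 14 = 1010, q_3 = 12·6 + 1 = 73 → 1010/73
APPEND 26: p_4 = 26·1010 + 83 = 26343, q_4 = 26·73 + 6 = 1904 → 26343/1904
APPEND 20: p_5 = 20·26343 + 1010 = 527870, q_5 = 20·1904 + 73 = 38153 → 527870/38153
APPEND 18: p_6 = 18·527870 + 26343 = 9528003, q_6 = 18·38153 + 1904 = 688658 → 9528003/688658
APPEND 9: p_7 = 9·9528003 + 527870 = 86279897, q_7 = 9·688658 + 38153 = 6236075 → 86279897/6236075
APPEND 5: p_8 = 5·86279897 + 9528003 = 440927488, q_8 = 5·6236075 + 688658 = 31869033 → 440927488/31869033
APPEND 27: p_9 = 27·440927488 + 86279897 = 11991322073, q_9 = 27·31869033 + 6236075 = 866699966 → 11991322073/866699966
APPEND 35: p_10 = 35·11991322073 + 440927488 = 420137200043, q_10 = 35·866699966 + 31869033 = 30366367843 → 420137200043/30366367843
APPEND 47: p_11 = 47·420137200043 + 11991322073 = 19758439724094, q_11 = 47·30366367843 + 866699966 = 1428085988587 → 19758439724094/1428085988587
APPEND 47: p_12 = 47·19758439724094 + 420137200043 = 929066804232461, q_12 = 47·1428085988587 + 30366367843 = 67150407831432 → 929066804232461/67150407831432
APPEND 11: p_13 = 11·929066804232461 + 19758439724094 = 10239493286281165, q_13 = 11·67150407831432 + 1428085988587 = 740082572134339 → 10239493286281165/740082572134339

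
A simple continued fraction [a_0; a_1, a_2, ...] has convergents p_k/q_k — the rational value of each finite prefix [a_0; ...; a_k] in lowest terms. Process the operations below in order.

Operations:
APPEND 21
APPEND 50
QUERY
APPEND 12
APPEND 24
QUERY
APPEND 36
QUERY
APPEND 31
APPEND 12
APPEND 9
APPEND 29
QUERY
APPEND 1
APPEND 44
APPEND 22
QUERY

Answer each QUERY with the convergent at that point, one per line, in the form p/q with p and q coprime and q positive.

APPEND 21: p_0 = 21·1 + 0 = 21, q_0 = 21·0 + 1 = 1 → 21/1
APPEND 50: p_1 = 50·21 + 1 = 1051, q_1 = 50·1 + 0 = 50 → 1051/50
APPEND 12: p_2 = 12·1051 + 21 = 12633, q_2 = 12·50 + 1 = 601 → 12633/601
APPEND 24: p_3 = 24·12633 + 1051 = 304243, q_3 = 24·601 + 50 = 14474 → 304243/14474
APPEND 36: p_4 = 36·304243 + 12633 = 10965381, q_4 = 36·14474 + 601 = 521665 → 10965381/521665
APPEND 31: p_5 = 31·10965381 + 304243 = 340231054, q_5 = 31·521665 + 14474 = 16186089 → 340231054/16186089
APPEND 12: p_6 = 12·340231054 + 10965381 = 4093738029, q_6 = 12·16186089 + 521665 = 194754733 → 4093738029/194754733
APPEND 9: p_7 = 9·4093738029 + 340231054 = 37183873315, q_7 = 9·194754733 + 16186089 = 1768978686 → 37183873315/1768978686
APPEND 29: p_8 = 29·37183873315 + 4093738029 = 1082426064164, q_8 = 29·1768978686 + 194754733 = 51495136627 → 1082426064164/51495136627
APPEND 1: p_9 = 1·1082426064164 + 37183873315 = 1119609937479, q_9 = 1·51495136627 + 1768978686 = 53264115313 → 1119609937479/53264115313
APPEND 44: p_10 = 44·1119609937479 + 1082426064164 = 50345263313240, q_10 = 44·53264115313 + 51495136627 = 2395116210399 → 50345263313240/2395116210399
APPEND 22: p_11 = 22·50345263313240 + 1119609937479 = 1108715402828759, q_11 = 22·2395116210399 + 53264115313 = 52745820744091 → 1108715402828759/52745820744091

1051/50
304243/14474
10965381/521665
1082426064164/51495136627
1108715402828759/52745820744091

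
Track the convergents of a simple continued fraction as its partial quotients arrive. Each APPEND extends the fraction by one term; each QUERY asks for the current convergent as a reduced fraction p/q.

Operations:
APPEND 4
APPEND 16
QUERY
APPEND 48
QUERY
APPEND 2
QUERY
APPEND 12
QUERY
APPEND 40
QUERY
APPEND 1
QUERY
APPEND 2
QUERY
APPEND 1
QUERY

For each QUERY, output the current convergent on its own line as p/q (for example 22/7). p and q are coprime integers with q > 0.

65/16
3124/769
6313/1554
78880/19417
3161513/778234
3240393/797651
9642299/2373536
12882692/3171187

APPEND 4: p_0 = 4·1 + 0 = 4, q_0 = 4·0 + 1 = 1 → 4/1
APPEND 16: p_1 = 16·4 + 1 = 65, q_1 = 16·1 + 0 = 16 → 65/16
APPEND 48: p_2 = 48·65 + 4 = 3124, q_2 = 48·16 + 1 = 769 → 3124/769
APPEND 2: p_3 = 2·3124 + 65 = 6313, q_3 = 2·769 + 16 = 1554 → 6313/1554
APPEND 12: p_4 = 12·6313 + 3124 = 78880, q_4 = 12·1554 + 769 = 19417 → 78880/19417
APPEND 40: p_5 = 40·78880 + 6313 = 3161513, q_5 = 40·19417 + 1554 = 778234 → 3161513/778234
APPEND 1: p_6 = 1·3161513 + 78880 = 3240393, q_6 = 1·778234 + 19417 = 797651 → 3240393/797651
APPEND 2: p_7 = 2·3240393 + 3161513 = 9642299, q_7 = 2·797651 + 778234 = 2373536 → 9642299/2373536
APPEND 1: p_8 = 1·9642299 + 3240393 = 12882692, q_8 = 1·2373536 + 797651 = 3171187 → 12882692/3171187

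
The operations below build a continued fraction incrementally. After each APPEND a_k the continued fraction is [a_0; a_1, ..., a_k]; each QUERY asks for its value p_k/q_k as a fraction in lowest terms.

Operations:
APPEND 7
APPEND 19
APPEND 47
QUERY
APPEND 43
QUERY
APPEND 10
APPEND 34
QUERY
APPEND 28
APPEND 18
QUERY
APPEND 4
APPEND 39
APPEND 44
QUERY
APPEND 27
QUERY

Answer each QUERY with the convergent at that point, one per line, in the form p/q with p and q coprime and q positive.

6305/894
271249/38461
92710279/13145597
46867629205/6645465557
328410860609179/46566107561724
8874552799890691/1258342612285577

APPEND 7: p_0 = 7·1 + 0 = 7, q_0 = 7·0 + 1 = 1 → 7/1
APPEND 19: p_1 = 19·7 + 1 = 134, q_1 = 19·1 + 0 = 19 → 134/19
APPEND 47: p_2 = 47·134 + 7 = 6305, q_2 = 47·19 + 1 = 894 → 6305/894
APPEND 43: p_3 = 43·6305 + 134 = 271249, q_3 = 43·894 + 19 = 38461 → 271249/38461
APPEND 10: p_4 = 10·271249 + 6305 = 2718795, q_4 = 10·38461 + 894 = 385504 → 2718795/385504
APPEND 34: p_5 = 34·2718795 + 271249 = 92710279, q_5 = 34·385504 + 38461 = 13145597 → 92710279/13145597
APPEND 28: p_6 = 28·92710279 + 2718795 = 2598606607, q_6 = 28·13145597 + 385504 = 368462220 → 2598606607/368462220
APPEND 18: p_7 = 18·2598606607 + 92710279 = 46867629205, q_7 = 18·368462220 + 13145597 = 6645465557 → 46867629205/6645465557
APPEND 4: p_8 = 4·46867629205 + 2598606607 = 190069123427, q_8 = 4·6645465557 + 368462220 = 26950324448 → 190069123427/26950324448
APPEND 39: p_9 = 39·190069123427 + 46867629205 = 7459563442858, q_9 = 39·26950324448 + 6645465557 = 1057708119029 → 7459563442858/1057708119029
APPEND 44: p_10 = 44·7459563442858 + 190069123427 = 328410860609179, q_10 = 44·1057708119029 + 26950324448 = 46566107561724 → 328410860609179/46566107561724
APPEND 27: p_11 = 27·328410860609179 + 7459563442858 = 8874552799890691, q_11 = 27·46566107561724 + 1057708119029 = 1258342612285577 → 8874552799890691/1258342612285577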